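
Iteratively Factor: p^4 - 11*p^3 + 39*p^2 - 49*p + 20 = (p - 4)*(p^3 - 7*p^2 + 11*p - 5) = (p - 4)*(p - 1)*(p^2 - 6*p + 5) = (p - 4)*(p - 1)^2*(p - 5)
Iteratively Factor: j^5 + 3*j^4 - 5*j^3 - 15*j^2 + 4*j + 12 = (j - 1)*(j^4 + 4*j^3 - j^2 - 16*j - 12) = (j - 2)*(j - 1)*(j^3 + 6*j^2 + 11*j + 6) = (j - 2)*(j - 1)*(j + 3)*(j^2 + 3*j + 2) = (j - 2)*(j - 1)*(j + 1)*(j + 3)*(j + 2)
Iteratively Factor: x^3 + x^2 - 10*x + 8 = (x - 1)*(x^2 + 2*x - 8) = (x - 2)*(x - 1)*(x + 4)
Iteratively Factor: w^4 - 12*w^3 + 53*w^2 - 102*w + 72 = (w - 4)*(w^3 - 8*w^2 + 21*w - 18) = (w - 4)*(w - 2)*(w^2 - 6*w + 9) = (w - 4)*(w - 3)*(w - 2)*(w - 3)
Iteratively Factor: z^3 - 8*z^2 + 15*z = (z - 3)*(z^2 - 5*z) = (z - 5)*(z - 3)*(z)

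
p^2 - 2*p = p*(p - 2)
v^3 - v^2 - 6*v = v*(v - 3)*(v + 2)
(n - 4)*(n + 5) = n^2 + n - 20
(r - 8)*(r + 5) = r^2 - 3*r - 40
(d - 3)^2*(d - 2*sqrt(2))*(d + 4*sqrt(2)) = d^4 - 6*d^3 + 2*sqrt(2)*d^3 - 12*sqrt(2)*d^2 - 7*d^2 + 18*sqrt(2)*d + 96*d - 144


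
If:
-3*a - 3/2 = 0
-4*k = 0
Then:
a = -1/2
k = 0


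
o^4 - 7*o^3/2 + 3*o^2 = o^2*(o - 2)*(o - 3/2)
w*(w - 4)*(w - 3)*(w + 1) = w^4 - 6*w^3 + 5*w^2 + 12*w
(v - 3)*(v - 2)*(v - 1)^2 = v^4 - 7*v^3 + 17*v^2 - 17*v + 6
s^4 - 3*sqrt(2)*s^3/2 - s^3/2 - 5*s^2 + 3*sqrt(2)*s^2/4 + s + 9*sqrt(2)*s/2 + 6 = (s - 2)*(s + 3/2)*(s - 2*sqrt(2))*(s + sqrt(2)/2)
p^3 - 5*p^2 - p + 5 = (p - 5)*(p - 1)*(p + 1)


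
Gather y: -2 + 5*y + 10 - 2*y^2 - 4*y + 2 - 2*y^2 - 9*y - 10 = -4*y^2 - 8*y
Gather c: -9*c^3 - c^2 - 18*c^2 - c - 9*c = -9*c^3 - 19*c^2 - 10*c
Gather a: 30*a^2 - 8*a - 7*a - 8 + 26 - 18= 30*a^2 - 15*a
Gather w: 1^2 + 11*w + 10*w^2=10*w^2 + 11*w + 1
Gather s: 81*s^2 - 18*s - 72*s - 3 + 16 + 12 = 81*s^2 - 90*s + 25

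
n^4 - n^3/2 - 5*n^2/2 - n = n*(n - 2)*(n + 1/2)*(n + 1)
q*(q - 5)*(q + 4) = q^3 - q^2 - 20*q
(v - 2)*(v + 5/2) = v^2 + v/2 - 5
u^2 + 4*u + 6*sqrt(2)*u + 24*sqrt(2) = (u + 4)*(u + 6*sqrt(2))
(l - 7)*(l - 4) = l^2 - 11*l + 28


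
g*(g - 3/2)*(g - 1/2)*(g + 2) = g^4 - 13*g^2/4 + 3*g/2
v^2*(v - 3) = v^3 - 3*v^2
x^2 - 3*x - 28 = (x - 7)*(x + 4)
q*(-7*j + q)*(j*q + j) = -7*j^2*q^2 - 7*j^2*q + j*q^3 + j*q^2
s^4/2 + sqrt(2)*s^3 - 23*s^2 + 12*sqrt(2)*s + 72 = (s/2 + sqrt(2)/2)*(s - 3*sqrt(2))*(s - 2*sqrt(2))*(s + 6*sqrt(2))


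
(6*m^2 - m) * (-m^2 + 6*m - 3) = -6*m^4 + 37*m^3 - 24*m^2 + 3*m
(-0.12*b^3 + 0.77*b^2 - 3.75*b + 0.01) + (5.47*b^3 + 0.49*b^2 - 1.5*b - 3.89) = 5.35*b^3 + 1.26*b^2 - 5.25*b - 3.88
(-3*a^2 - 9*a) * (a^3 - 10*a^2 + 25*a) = -3*a^5 + 21*a^4 + 15*a^3 - 225*a^2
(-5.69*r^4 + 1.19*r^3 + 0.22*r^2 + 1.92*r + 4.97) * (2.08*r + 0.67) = -11.8352*r^5 - 1.3371*r^4 + 1.2549*r^3 + 4.141*r^2 + 11.624*r + 3.3299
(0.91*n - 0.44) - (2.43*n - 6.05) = 5.61 - 1.52*n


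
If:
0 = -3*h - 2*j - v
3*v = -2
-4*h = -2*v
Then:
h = -1/3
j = 5/6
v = -2/3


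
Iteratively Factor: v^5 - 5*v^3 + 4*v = (v + 1)*(v^4 - v^3 - 4*v^2 + 4*v) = v*(v + 1)*(v^3 - v^2 - 4*v + 4) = v*(v - 1)*(v + 1)*(v^2 - 4) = v*(v - 1)*(v + 1)*(v + 2)*(v - 2)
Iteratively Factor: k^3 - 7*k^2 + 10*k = (k)*(k^2 - 7*k + 10) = k*(k - 2)*(k - 5)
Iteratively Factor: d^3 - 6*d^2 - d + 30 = (d + 2)*(d^2 - 8*d + 15) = (d - 3)*(d + 2)*(d - 5)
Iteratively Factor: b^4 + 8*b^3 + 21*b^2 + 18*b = (b + 3)*(b^3 + 5*b^2 + 6*b) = (b + 2)*(b + 3)*(b^2 + 3*b) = (b + 2)*(b + 3)^2*(b)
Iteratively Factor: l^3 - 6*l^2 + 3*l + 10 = (l - 2)*(l^2 - 4*l - 5) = (l - 5)*(l - 2)*(l + 1)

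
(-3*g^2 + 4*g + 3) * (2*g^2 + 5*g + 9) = -6*g^4 - 7*g^3 - g^2 + 51*g + 27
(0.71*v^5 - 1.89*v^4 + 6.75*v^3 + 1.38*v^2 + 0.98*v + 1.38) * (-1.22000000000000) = -0.8662*v^5 + 2.3058*v^4 - 8.235*v^3 - 1.6836*v^2 - 1.1956*v - 1.6836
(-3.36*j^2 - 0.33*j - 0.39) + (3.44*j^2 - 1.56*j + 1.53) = 0.0800000000000001*j^2 - 1.89*j + 1.14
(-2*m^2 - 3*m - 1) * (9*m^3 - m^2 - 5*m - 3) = -18*m^5 - 25*m^4 + 4*m^3 + 22*m^2 + 14*m + 3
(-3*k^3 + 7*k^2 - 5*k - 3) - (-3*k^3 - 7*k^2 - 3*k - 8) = 14*k^2 - 2*k + 5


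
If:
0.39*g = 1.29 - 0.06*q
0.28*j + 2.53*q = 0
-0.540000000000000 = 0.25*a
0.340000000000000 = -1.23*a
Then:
No Solution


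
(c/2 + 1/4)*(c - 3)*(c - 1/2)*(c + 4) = c^4/2 + c^3/2 - 49*c^2/8 - c/8 + 3/2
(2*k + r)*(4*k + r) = 8*k^2 + 6*k*r + r^2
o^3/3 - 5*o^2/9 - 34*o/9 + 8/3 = (o/3 + 1)*(o - 4)*(o - 2/3)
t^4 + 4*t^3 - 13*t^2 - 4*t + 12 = (t - 2)*(t - 1)*(t + 1)*(t + 6)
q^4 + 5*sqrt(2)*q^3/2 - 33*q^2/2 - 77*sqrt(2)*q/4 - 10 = (q - 5*sqrt(2)/2)*(q + sqrt(2)/2)^2*(q + 4*sqrt(2))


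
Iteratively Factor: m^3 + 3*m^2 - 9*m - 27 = (m + 3)*(m^2 - 9) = (m - 3)*(m + 3)*(m + 3)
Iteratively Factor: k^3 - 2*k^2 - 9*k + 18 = (k + 3)*(k^2 - 5*k + 6) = (k - 3)*(k + 3)*(k - 2)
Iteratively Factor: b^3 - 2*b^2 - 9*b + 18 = (b + 3)*(b^2 - 5*b + 6) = (b - 2)*(b + 3)*(b - 3)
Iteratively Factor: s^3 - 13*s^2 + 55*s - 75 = (s - 5)*(s^2 - 8*s + 15) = (s - 5)^2*(s - 3)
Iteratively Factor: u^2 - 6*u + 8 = (u - 2)*(u - 4)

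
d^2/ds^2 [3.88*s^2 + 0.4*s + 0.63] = 7.76000000000000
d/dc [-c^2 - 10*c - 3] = -2*c - 10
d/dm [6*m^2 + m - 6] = 12*m + 1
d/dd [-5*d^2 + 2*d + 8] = 2 - 10*d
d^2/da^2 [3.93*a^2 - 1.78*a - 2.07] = 7.86000000000000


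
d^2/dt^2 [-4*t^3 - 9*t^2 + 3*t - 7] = -24*t - 18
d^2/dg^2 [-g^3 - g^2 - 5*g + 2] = -6*g - 2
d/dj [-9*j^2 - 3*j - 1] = -18*j - 3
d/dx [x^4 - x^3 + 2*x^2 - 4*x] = 4*x^3 - 3*x^2 + 4*x - 4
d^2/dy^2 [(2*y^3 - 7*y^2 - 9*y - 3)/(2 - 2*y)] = (-2*y^3 + 6*y^2 - 6*y + 19)/(y^3 - 3*y^2 + 3*y - 1)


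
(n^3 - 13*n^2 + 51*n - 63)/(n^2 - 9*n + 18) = (n^2 - 10*n + 21)/(n - 6)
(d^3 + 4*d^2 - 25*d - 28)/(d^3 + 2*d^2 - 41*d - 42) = (d - 4)/(d - 6)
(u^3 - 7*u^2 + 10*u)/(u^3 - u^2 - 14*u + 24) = u*(u - 5)/(u^2 + u - 12)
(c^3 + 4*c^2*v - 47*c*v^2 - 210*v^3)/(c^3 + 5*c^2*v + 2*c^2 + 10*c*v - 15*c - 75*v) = (c^2 - c*v - 42*v^2)/(c^2 + 2*c - 15)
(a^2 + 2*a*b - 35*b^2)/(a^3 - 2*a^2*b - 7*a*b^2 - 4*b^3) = (-a^2 - 2*a*b + 35*b^2)/(-a^3 + 2*a^2*b + 7*a*b^2 + 4*b^3)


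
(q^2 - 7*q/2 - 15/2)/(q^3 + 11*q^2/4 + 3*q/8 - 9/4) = 4*(q - 5)/(4*q^2 + 5*q - 6)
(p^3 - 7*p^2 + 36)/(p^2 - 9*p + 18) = p + 2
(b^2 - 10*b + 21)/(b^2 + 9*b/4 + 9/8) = 8*(b^2 - 10*b + 21)/(8*b^2 + 18*b + 9)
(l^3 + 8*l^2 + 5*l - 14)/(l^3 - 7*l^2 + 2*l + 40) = (l^2 + 6*l - 7)/(l^2 - 9*l + 20)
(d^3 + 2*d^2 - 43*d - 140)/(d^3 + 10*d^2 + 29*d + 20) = (d - 7)/(d + 1)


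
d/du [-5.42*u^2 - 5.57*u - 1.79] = -10.84*u - 5.57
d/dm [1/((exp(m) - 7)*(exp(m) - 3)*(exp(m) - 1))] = -((exp(m) - 7)*(exp(m) - 3) + (exp(m) - 7)*(exp(m) - 1) + (exp(m) - 3)*(exp(m) - 1))/(4*(exp(m) - 7)^2*(exp(m) - 3)^2*sinh(m/2)^2)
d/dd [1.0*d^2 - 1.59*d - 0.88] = 2.0*d - 1.59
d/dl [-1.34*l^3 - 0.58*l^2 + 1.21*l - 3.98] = -4.02*l^2 - 1.16*l + 1.21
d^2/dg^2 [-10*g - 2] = 0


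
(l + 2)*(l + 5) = l^2 + 7*l + 10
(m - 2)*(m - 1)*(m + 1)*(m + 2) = m^4 - 5*m^2 + 4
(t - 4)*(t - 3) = t^2 - 7*t + 12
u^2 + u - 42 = (u - 6)*(u + 7)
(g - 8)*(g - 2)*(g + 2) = g^3 - 8*g^2 - 4*g + 32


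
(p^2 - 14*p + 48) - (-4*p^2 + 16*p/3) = 5*p^2 - 58*p/3 + 48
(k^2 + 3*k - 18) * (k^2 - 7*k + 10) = k^4 - 4*k^3 - 29*k^2 + 156*k - 180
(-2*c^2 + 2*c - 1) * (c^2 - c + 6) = -2*c^4 + 4*c^3 - 15*c^2 + 13*c - 6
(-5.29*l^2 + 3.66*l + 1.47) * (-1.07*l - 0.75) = 5.6603*l^3 + 0.0512999999999999*l^2 - 4.3179*l - 1.1025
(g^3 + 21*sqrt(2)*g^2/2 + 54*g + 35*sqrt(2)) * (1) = g^3 + 21*sqrt(2)*g^2/2 + 54*g + 35*sqrt(2)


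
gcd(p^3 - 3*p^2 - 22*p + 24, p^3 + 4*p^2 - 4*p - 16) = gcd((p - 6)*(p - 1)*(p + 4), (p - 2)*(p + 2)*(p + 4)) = p + 4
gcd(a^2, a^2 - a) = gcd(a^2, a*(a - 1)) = a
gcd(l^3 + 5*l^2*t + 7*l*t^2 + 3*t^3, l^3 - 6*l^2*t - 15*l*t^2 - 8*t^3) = l^2 + 2*l*t + t^2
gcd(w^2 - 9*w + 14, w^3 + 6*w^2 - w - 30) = w - 2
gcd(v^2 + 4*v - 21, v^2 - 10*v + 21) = v - 3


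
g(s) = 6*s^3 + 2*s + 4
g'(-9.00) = 1460.00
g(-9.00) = -4388.00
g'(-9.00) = 1460.00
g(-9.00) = -4388.00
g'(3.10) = 174.98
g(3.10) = 188.95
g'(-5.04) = 459.23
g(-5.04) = -774.22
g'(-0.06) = 2.06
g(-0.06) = 3.88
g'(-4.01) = 291.44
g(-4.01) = -390.91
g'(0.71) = 11.07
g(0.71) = 7.57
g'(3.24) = 190.96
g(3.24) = 214.55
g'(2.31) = 98.05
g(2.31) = 82.58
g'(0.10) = 2.18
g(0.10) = 4.21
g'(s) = 18*s^2 + 2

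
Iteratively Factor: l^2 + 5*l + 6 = (l + 3)*(l + 2)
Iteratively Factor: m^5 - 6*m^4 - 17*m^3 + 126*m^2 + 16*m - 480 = (m - 5)*(m^4 - m^3 - 22*m^2 + 16*m + 96) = (m - 5)*(m - 3)*(m^3 + 2*m^2 - 16*m - 32) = (m - 5)*(m - 4)*(m - 3)*(m^2 + 6*m + 8) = (m - 5)*(m - 4)*(m - 3)*(m + 4)*(m + 2)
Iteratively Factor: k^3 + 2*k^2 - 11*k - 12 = (k + 4)*(k^2 - 2*k - 3) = (k - 3)*(k + 4)*(k + 1)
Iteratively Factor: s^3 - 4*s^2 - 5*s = (s + 1)*(s^2 - 5*s) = s*(s + 1)*(s - 5)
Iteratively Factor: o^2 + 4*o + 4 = (o + 2)*(o + 2)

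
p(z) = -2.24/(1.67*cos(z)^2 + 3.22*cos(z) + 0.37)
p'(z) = -2.24*(3.34*sin(z)*cos(z) + 3.22*sin(z))/(1.67*cos(z)^2 + 3.22*cos(z) + 0.37)^2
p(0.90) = -0.74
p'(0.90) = -1.02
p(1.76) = 12.69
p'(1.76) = -182.97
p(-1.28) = -1.57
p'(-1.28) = 4.38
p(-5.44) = -0.69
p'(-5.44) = -0.86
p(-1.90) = 4.51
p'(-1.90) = 18.41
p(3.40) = 1.89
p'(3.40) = -0.00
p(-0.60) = -0.54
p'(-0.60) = 0.44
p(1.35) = -1.94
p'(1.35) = -6.47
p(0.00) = -0.43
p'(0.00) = 0.00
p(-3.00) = 1.90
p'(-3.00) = -0.02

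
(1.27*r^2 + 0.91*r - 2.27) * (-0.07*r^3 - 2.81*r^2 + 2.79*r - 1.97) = -0.0889*r^5 - 3.6324*r^4 + 1.1451*r^3 + 6.4157*r^2 - 8.126*r + 4.4719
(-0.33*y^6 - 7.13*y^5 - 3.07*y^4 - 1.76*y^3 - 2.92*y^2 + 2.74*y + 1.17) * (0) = 0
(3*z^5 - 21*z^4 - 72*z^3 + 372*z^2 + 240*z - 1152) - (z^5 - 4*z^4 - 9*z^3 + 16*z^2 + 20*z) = 2*z^5 - 17*z^4 - 63*z^3 + 356*z^2 + 220*z - 1152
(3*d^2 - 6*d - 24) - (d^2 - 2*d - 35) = 2*d^2 - 4*d + 11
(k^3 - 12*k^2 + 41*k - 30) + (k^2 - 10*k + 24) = k^3 - 11*k^2 + 31*k - 6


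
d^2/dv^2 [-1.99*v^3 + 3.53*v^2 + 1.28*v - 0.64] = 7.06 - 11.94*v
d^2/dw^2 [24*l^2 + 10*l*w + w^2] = 2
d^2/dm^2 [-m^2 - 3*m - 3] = -2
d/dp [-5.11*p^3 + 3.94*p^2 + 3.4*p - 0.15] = -15.33*p^2 + 7.88*p + 3.4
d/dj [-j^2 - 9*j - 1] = -2*j - 9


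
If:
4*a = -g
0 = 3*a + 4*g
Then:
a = 0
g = 0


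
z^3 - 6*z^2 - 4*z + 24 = (z - 6)*(z - 2)*(z + 2)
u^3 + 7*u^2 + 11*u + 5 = (u + 1)^2*(u + 5)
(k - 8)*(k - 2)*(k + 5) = k^3 - 5*k^2 - 34*k + 80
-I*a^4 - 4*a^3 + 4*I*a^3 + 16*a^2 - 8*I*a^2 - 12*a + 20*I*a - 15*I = (a - 3)*(a - 5*I)*(a + I)*(-I*a + I)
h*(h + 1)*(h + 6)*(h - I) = h^4 + 7*h^3 - I*h^3 + 6*h^2 - 7*I*h^2 - 6*I*h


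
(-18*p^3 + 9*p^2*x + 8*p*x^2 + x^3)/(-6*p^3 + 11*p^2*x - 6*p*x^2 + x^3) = (18*p^2 + 9*p*x + x^2)/(6*p^2 - 5*p*x + x^2)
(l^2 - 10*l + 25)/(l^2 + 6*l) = (l^2 - 10*l + 25)/(l*(l + 6))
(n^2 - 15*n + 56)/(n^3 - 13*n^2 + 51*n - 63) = (n - 8)/(n^2 - 6*n + 9)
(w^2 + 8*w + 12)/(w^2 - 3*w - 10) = (w + 6)/(w - 5)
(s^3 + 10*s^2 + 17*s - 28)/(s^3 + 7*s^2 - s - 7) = (s + 4)/(s + 1)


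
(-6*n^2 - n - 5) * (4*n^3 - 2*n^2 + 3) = -24*n^5 + 8*n^4 - 18*n^3 - 8*n^2 - 3*n - 15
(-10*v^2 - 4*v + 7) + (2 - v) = -10*v^2 - 5*v + 9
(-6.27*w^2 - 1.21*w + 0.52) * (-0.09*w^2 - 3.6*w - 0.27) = 0.5643*w^4 + 22.6809*w^3 + 6.0021*w^2 - 1.5453*w - 0.1404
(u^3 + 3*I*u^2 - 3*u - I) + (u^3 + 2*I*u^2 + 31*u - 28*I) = 2*u^3 + 5*I*u^2 + 28*u - 29*I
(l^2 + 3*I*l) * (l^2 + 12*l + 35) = l^4 + 12*l^3 + 3*I*l^3 + 35*l^2 + 36*I*l^2 + 105*I*l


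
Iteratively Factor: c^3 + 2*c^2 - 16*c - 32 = (c - 4)*(c^2 + 6*c + 8) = (c - 4)*(c + 4)*(c + 2)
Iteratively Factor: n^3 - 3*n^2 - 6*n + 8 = (n + 2)*(n^2 - 5*n + 4) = (n - 1)*(n + 2)*(n - 4)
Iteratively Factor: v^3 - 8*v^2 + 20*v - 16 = (v - 2)*(v^2 - 6*v + 8) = (v - 4)*(v - 2)*(v - 2)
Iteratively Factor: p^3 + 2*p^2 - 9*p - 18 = (p + 3)*(p^2 - p - 6) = (p - 3)*(p + 3)*(p + 2)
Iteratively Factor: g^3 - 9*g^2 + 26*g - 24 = (g - 4)*(g^2 - 5*g + 6) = (g - 4)*(g - 3)*(g - 2)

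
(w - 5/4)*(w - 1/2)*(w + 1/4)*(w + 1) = w^4 - w^3/2 - 21*w^2/16 + 11*w/32 + 5/32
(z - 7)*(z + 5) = z^2 - 2*z - 35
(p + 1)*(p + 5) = p^2 + 6*p + 5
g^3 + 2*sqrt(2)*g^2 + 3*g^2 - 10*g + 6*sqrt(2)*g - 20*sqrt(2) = (g - 2)*(g + 5)*(g + 2*sqrt(2))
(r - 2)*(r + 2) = r^2 - 4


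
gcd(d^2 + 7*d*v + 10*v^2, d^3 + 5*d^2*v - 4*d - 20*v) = d + 5*v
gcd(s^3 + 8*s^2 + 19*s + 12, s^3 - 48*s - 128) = s + 4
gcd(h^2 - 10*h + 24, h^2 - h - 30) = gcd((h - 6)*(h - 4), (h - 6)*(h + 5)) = h - 6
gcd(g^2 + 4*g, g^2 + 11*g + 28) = g + 4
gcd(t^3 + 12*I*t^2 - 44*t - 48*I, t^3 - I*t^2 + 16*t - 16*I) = t + 4*I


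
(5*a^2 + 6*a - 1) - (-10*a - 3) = 5*a^2 + 16*a + 2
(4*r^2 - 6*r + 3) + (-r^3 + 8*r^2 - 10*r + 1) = -r^3 + 12*r^2 - 16*r + 4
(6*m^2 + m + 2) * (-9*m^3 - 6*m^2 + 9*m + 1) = -54*m^5 - 45*m^4 + 30*m^3 + 3*m^2 + 19*m + 2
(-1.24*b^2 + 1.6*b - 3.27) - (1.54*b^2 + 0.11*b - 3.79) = -2.78*b^2 + 1.49*b + 0.52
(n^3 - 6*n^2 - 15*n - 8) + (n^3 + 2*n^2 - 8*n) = 2*n^3 - 4*n^2 - 23*n - 8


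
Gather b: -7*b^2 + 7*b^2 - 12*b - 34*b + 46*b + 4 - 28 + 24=0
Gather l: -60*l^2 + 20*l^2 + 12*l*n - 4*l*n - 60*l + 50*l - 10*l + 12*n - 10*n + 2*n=-40*l^2 + l*(8*n - 20) + 4*n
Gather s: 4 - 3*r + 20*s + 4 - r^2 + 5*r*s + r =-r^2 - 2*r + s*(5*r + 20) + 8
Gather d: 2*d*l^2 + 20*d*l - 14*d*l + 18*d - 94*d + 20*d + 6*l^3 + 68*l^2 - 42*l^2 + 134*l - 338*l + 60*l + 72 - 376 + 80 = d*(2*l^2 + 6*l - 56) + 6*l^3 + 26*l^2 - 144*l - 224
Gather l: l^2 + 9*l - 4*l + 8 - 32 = l^2 + 5*l - 24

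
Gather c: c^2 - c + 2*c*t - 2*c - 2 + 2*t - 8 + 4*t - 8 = c^2 + c*(2*t - 3) + 6*t - 18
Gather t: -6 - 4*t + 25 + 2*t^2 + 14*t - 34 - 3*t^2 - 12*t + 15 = -t^2 - 2*t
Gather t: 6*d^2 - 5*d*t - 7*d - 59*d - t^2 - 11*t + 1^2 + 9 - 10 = 6*d^2 - 66*d - t^2 + t*(-5*d - 11)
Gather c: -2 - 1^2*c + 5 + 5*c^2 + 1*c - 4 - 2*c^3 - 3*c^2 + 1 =-2*c^3 + 2*c^2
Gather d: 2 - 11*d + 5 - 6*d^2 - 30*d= -6*d^2 - 41*d + 7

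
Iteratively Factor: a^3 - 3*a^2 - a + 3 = (a - 1)*(a^2 - 2*a - 3) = (a - 1)*(a + 1)*(a - 3)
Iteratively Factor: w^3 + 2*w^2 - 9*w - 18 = (w + 2)*(w^2 - 9) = (w - 3)*(w + 2)*(w + 3)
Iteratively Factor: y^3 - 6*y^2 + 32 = (y - 4)*(y^2 - 2*y - 8) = (y - 4)*(y + 2)*(y - 4)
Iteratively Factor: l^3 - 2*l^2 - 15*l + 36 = (l + 4)*(l^2 - 6*l + 9) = (l - 3)*(l + 4)*(l - 3)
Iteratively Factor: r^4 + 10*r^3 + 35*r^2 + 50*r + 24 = (r + 1)*(r^3 + 9*r^2 + 26*r + 24) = (r + 1)*(r + 2)*(r^2 + 7*r + 12) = (r + 1)*(r + 2)*(r + 4)*(r + 3)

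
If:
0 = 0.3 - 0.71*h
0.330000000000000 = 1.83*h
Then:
No Solution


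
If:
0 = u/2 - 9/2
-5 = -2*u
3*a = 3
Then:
No Solution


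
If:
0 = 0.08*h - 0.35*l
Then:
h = 4.375*l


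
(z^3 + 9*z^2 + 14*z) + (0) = z^3 + 9*z^2 + 14*z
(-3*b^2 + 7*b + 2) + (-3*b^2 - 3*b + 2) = -6*b^2 + 4*b + 4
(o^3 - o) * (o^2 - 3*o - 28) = o^5 - 3*o^4 - 29*o^3 + 3*o^2 + 28*o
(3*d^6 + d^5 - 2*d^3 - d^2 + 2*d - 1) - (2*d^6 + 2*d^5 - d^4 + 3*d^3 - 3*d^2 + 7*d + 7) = d^6 - d^5 + d^4 - 5*d^3 + 2*d^2 - 5*d - 8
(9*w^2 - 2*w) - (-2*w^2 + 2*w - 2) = 11*w^2 - 4*w + 2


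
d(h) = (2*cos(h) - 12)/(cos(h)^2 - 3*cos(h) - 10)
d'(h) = (2*sin(h)*cos(h) - 3*sin(h))*(2*cos(h) - 12)/(cos(h)^2 - 3*cos(h) - 10)^2 - 2*sin(h)/(cos(h)^2 - 3*cos(h) - 10) = 2*(cos(h)^2 - 12*cos(h) + 28)*sin(h)/(sin(h)^2 + 3*cos(h) + 9)^2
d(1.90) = 1.42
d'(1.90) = 0.76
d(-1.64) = 1.24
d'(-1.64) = -0.60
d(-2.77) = 2.19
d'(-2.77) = -0.72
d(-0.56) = 0.87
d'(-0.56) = -0.14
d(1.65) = 1.25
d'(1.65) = 0.61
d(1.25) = 1.05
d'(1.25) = 0.39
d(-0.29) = 0.84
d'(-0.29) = -0.07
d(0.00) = 0.83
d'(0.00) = 0.00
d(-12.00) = 0.87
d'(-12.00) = 0.14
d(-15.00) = 1.89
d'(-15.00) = -0.96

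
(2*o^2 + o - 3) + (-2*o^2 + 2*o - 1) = 3*o - 4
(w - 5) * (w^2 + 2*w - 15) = w^3 - 3*w^2 - 25*w + 75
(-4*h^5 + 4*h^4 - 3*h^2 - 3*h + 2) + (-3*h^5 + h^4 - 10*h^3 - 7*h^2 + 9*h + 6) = -7*h^5 + 5*h^4 - 10*h^3 - 10*h^2 + 6*h + 8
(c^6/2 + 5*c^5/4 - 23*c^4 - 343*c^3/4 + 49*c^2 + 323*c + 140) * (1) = c^6/2 + 5*c^5/4 - 23*c^4 - 343*c^3/4 + 49*c^2 + 323*c + 140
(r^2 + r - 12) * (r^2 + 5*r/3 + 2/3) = r^4 + 8*r^3/3 - 29*r^2/3 - 58*r/3 - 8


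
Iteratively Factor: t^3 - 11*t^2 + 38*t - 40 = (t - 5)*(t^2 - 6*t + 8) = (t - 5)*(t - 2)*(t - 4)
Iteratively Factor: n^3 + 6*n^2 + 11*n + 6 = (n + 3)*(n^2 + 3*n + 2) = (n + 1)*(n + 3)*(n + 2)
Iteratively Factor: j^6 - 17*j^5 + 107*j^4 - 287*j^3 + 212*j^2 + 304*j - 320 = (j - 4)*(j^5 - 13*j^4 + 55*j^3 - 67*j^2 - 56*j + 80) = (j - 5)*(j - 4)*(j^4 - 8*j^3 + 15*j^2 + 8*j - 16) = (j - 5)*(j - 4)*(j - 1)*(j^3 - 7*j^2 + 8*j + 16) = (j - 5)*(j - 4)*(j - 1)*(j + 1)*(j^2 - 8*j + 16) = (j - 5)*(j - 4)^2*(j - 1)*(j + 1)*(j - 4)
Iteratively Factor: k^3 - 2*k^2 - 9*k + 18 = (k + 3)*(k^2 - 5*k + 6) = (k - 2)*(k + 3)*(k - 3)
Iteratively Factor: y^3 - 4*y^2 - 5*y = (y + 1)*(y^2 - 5*y) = (y - 5)*(y + 1)*(y)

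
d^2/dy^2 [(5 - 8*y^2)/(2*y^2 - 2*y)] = (-8*y^3 + 15*y^2 - 15*y + 5)/(y^3*(y^3 - 3*y^2 + 3*y - 1))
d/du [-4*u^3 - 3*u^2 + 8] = 6*u*(-2*u - 1)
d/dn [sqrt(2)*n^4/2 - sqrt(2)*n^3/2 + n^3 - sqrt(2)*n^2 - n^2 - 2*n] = 2*sqrt(2)*n^3 - 3*sqrt(2)*n^2/2 + 3*n^2 - 2*sqrt(2)*n - 2*n - 2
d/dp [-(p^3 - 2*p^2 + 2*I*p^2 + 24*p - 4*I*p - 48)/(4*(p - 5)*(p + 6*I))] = (-p^2 + 10*p - 10 - 12*I)/(4*(p^2 - 10*p + 25))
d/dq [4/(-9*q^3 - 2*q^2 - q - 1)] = 4*(27*q^2 + 4*q + 1)/(9*q^3 + 2*q^2 + q + 1)^2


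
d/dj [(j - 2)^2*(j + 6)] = (j - 2)*(3*j + 10)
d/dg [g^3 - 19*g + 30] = 3*g^2 - 19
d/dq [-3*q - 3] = -3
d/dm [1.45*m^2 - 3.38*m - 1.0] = 2.9*m - 3.38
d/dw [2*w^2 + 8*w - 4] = 4*w + 8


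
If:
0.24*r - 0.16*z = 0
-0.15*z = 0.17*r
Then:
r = 0.00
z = 0.00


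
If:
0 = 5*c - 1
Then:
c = 1/5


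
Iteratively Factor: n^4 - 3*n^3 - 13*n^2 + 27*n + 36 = (n + 3)*(n^3 - 6*n^2 + 5*n + 12) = (n - 3)*(n + 3)*(n^2 - 3*n - 4) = (n - 4)*(n - 3)*(n + 3)*(n + 1)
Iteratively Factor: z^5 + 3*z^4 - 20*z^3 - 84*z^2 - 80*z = (z + 2)*(z^4 + z^3 - 22*z^2 - 40*z) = z*(z + 2)*(z^3 + z^2 - 22*z - 40) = z*(z - 5)*(z + 2)*(z^2 + 6*z + 8) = z*(z - 5)*(z + 2)^2*(z + 4)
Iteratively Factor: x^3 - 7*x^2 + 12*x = (x)*(x^2 - 7*x + 12) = x*(x - 4)*(x - 3)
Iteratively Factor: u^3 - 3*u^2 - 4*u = (u)*(u^2 - 3*u - 4) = u*(u + 1)*(u - 4)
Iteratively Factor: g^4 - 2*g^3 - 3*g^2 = (g)*(g^3 - 2*g^2 - 3*g) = g*(g + 1)*(g^2 - 3*g) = g^2*(g + 1)*(g - 3)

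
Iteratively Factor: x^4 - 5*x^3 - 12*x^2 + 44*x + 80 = (x - 4)*(x^3 - x^2 - 16*x - 20) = (x - 4)*(x + 2)*(x^2 - 3*x - 10) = (x - 5)*(x - 4)*(x + 2)*(x + 2)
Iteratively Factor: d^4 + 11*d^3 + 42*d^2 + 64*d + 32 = (d + 4)*(d^3 + 7*d^2 + 14*d + 8) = (d + 1)*(d + 4)*(d^2 + 6*d + 8) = (d + 1)*(d + 4)^2*(d + 2)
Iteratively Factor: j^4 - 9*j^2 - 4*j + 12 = (j + 2)*(j^3 - 2*j^2 - 5*j + 6) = (j - 3)*(j + 2)*(j^2 + j - 2) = (j - 3)*(j + 2)^2*(j - 1)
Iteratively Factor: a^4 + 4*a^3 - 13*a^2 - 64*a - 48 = (a + 3)*(a^3 + a^2 - 16*a - 16) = (a - 4)*(a + 3)*(a^2 + 5*a + 4) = (a - 4)*(a + 3)*(a + 4)*(a + 1)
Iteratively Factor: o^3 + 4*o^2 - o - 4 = (o - 1)*(o^2 + 5*o + 4) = (o - 1)*(o + 4)*(o + 1)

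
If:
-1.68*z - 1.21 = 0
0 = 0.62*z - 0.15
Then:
No Solution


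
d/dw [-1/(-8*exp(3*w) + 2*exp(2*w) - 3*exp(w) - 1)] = (-24*exp(2*w) + 4*exp(w) - 3)*exp(w)/(8*exp(3*w) - 2*exp(2*w) + 3*exp(w) + 1)^2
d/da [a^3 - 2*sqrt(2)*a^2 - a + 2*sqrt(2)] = 3*a^2 - 4*sqrt(2)*a - 1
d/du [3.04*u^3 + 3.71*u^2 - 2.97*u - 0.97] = 9.12*u^2 + 7.42*u - 2.97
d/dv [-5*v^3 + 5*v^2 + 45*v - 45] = -15*v^2 + 10*v + 45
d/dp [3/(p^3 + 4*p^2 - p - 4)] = 3*(-3*p^2 - 8*p + 1)/(p^3 + 4*p^2 - p - 4)^2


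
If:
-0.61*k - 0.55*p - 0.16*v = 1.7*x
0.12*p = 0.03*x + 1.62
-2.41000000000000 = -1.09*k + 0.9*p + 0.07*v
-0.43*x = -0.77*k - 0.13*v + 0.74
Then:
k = 9.27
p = 12.95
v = -56.51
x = -2.20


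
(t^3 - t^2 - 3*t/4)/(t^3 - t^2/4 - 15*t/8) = 2*(2*t + 1)/(4*t + 5)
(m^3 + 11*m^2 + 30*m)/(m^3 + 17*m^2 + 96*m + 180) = m/(m + 6)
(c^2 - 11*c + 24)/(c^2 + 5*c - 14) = (c^2 - 11*c + 24)/(c^2 + 5*c - 14)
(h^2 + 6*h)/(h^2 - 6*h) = (h + 6)/(h - 6)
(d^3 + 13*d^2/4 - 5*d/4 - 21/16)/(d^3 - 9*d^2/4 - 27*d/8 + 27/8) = (4*d^2 + 16*d + 7)/(2*(2*d^2 - 3*d - 9))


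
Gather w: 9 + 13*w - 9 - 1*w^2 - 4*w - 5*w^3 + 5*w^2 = -5*w^3 + 4*w^2 + 9*w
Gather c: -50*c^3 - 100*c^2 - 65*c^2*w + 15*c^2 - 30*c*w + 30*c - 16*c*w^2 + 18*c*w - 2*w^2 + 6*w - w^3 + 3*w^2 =-50*c^3 + c^2*(-65*w - 85) + c*(-16*w^2 - 12*w + 30) - w^3 + w^2 + 6*w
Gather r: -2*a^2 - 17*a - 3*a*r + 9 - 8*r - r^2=-2*a^2 - 17*a - r^2 + r*(-3*a - 8) + 9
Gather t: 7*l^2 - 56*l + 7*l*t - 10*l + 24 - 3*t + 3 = 7*l^2 - 66*l + t*(7*l - 3) + 27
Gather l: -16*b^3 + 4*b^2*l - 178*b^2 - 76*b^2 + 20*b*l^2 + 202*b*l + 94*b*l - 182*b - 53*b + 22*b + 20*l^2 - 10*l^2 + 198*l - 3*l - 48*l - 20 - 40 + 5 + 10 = -16*b^3 - 254*b^2 - 213*b + l^2*(20*b + 10) + l*(4*b^2 + 296*b + 147) - 45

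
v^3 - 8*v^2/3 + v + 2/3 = (v - 2)*(v - 1)*(v + 1/3)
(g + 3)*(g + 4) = g^2 + 7*g + 12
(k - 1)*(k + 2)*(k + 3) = k^3 + 4*k^2 + k - 6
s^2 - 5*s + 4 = (s - 4)*(s - 1)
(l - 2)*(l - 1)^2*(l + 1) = l^4 - 3*l^3 + l^2 + 3*l - 2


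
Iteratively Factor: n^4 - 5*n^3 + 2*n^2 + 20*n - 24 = (n + 2)*(n^3 - 7*n^2 + 16*n - 12) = (n - 3)*(n + 2)*(n^2 - 4*n + 4) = (n - 3)*(n - 2)*(n + 2)*(n - 2)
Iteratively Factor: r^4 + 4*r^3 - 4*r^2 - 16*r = (r + 2)*(r^3 + 2*r^2 - 8*r) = (r - 2)*(r + 2)*(r^2 + 4*r) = (r - 2)*(r + 2)*(r + 4)*(r)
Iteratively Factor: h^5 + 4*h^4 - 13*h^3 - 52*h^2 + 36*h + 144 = (h + 3)*(h^4 + h^3 - 16*h^2 - 4*h + 48) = (h - 3)*(h + 3)*(h^3 + 4*h^2 - 4*h - 16) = (h - 3)*(h - 2)*(h + 3)*(h^2 + 6*h + 8) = (h - 3)*(h - 2)*(h + 2)*(h + 3)*(h + 4)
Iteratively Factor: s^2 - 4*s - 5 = (s - 5)*(s + 1)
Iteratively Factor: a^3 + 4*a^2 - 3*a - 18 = (a - 2)*(a^2 + 6*a + 9) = (a - 2)*(a + 3)*(a + 3)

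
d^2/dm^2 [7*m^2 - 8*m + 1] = 14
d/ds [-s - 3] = -1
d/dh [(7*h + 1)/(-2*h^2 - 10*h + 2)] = (7*h^2/2 + h + 6)/(h^4 + 10*h^3 + 23*h^2 - 10*h + 1)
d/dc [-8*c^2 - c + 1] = -16*c - 1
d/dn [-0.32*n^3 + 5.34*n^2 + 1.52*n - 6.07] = -0.96*n^2 + 10.68*n + 1.52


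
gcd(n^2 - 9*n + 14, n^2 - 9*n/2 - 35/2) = n - 7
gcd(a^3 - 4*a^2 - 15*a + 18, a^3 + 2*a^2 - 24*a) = 1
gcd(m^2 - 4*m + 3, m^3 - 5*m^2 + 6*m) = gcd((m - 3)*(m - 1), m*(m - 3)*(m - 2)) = m - 3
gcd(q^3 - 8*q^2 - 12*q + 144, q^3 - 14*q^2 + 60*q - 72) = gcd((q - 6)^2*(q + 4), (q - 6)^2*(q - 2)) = q^2 - 12*q + 36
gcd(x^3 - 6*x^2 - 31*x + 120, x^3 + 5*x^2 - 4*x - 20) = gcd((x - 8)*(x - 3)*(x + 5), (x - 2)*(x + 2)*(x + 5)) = x + 5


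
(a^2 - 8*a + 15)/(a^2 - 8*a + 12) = (a^2 - 8*a + 15)/(a^2 - 8*a + 12)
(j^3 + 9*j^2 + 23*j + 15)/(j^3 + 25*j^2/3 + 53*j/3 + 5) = 3*(j + 1)/(3*j + 1)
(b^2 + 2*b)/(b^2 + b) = (b + 2)/(b + 1)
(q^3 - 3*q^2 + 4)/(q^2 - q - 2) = q - 2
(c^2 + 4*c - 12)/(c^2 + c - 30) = (c - 2)/(c - 5)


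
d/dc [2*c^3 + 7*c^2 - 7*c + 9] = 6*c^2 + 14*c - 7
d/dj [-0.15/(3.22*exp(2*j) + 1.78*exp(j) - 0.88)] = (0.966*exp(j) + 0.267)*exp(j)/(3.22*exp(2*j) + 1.78*exp(j) - 0.88)^2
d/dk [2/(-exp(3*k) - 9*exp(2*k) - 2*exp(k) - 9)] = (6*exp(2*k) + 36*exp(k) + 4)*exp(k)/(exp(3*k) + 9*exp(2*k) + 2*exp(k) + 9)^2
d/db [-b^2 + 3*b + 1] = 3 - 2*b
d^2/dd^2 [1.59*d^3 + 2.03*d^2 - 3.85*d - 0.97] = 9.54*d + 4.06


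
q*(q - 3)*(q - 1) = q^3 - 4*q^2 + 3*q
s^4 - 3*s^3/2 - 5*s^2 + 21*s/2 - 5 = (s - 2)*(s - 1)^2*(s + 5/2)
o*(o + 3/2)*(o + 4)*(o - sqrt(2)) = o^4 - sqrt(2)*o^3 + 11*o^3/2 - 11*sqrt(2)*o^2/2 + 6*o^2 - 6*sqrt(2)*o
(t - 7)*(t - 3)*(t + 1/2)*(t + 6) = t^4 - 7*t^3/2 - 41*t^2 + 213*t/2 + 63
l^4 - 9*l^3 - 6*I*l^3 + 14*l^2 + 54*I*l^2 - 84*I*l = l*(l - 7)*(l - 2)*(l - 6*I)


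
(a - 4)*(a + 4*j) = a^2 + 4*a*j - 4*a - 16*j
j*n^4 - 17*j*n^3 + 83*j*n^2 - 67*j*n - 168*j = (n - 8)*(n - 7)*(n - 3)*(j*n + j)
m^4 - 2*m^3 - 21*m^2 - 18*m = m*(m - 6)*(m + 1)*(m + 3)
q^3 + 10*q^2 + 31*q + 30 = (q + 2)*(q + 3)*(q + 5)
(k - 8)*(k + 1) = k^2 - 7*k - 8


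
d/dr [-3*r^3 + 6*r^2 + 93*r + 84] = -9*r^2 + 12*r + 93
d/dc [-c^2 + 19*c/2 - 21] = 19/2 - 2*c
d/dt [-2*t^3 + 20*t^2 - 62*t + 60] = -6*t^2 + 40*t - 62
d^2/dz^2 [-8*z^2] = -16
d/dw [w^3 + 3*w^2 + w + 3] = 3*w^2 + 6*w + 1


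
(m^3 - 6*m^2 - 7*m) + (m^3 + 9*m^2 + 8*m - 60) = 2*m^3 + 3*m^2 + m - 60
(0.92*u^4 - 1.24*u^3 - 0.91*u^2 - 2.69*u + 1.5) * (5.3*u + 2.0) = 4.876*u^5 - 4.732*u^4 - 7.303*u^3 - 16.077*u^2 + 2.57*u + 3.0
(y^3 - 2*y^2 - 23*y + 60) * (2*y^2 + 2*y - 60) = 2*y^5 - 2*y^4 - 110*y^3 + 194*y^2 + 1500*y - 3600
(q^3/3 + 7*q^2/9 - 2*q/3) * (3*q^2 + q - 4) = q^5 + 8*q^4/3 - 23*q^3/9 - 34*q^2/9 + 8*q/3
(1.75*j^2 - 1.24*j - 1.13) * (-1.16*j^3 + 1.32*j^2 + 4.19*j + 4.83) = -2.03*j^5 + 3.7484*j^4 + 7.0065*j^3 + 1.7653*j^2 - 10.7239*j - 5.4579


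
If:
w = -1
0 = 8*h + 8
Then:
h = -1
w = -1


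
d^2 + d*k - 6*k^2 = (d - 2*k)*(d + 3*k)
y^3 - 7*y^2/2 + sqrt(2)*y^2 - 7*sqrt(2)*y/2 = y*(y - 7/2)*(y + sqrt(2))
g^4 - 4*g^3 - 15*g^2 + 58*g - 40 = (g - 5)*(g - 2)*(g - 1)*(g + 4)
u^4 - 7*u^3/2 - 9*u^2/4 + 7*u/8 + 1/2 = (u - 4)*(u - 1/2)*(u + 1/2)^2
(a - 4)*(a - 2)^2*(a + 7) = a^4 - a^3 - 36*a^2 + 124*a - 112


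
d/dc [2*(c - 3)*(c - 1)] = 4*c - 8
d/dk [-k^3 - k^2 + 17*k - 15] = -3*k^2 - 2*k + 17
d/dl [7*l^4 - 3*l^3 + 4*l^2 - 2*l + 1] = 28*l^3 - 9*l^2 + 8*l - 2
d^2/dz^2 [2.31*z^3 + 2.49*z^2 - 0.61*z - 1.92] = 13.86*z + 4.98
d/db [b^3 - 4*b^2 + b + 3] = 3*b^2 - 8*b + 1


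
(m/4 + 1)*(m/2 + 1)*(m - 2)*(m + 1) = m^4/8 + 5*m^3/8 - 5*m/2 - 2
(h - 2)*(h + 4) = h^2 + 2*h - 8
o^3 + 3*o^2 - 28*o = o*(o - 4)*(o + 7)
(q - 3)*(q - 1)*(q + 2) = q^3 - 2*q^2 - 5*q + 6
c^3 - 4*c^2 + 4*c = c*(c - 2)^2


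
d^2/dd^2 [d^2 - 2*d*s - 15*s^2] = 2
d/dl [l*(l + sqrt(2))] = 2*l + sqrt(2)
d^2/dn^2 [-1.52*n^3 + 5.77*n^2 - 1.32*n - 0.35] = 11.54 - 9.12*n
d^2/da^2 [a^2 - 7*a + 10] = 2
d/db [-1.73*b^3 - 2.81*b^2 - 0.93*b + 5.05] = -5.19*b^2 - 5.62*b - 0.93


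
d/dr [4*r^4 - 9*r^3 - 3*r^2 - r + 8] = 16*r^3 - 27*r^2 - 6*r - 1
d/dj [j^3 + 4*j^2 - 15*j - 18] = 3*j^2 + 8*j - 15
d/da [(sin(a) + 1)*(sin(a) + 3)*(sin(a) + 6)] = (3*sin(a)^2 + 20*sin(a) + 27)*cos(a)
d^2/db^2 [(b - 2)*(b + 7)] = 2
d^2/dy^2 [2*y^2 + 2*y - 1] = 4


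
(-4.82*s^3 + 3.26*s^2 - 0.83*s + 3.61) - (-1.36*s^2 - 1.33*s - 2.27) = -4.82*s^3 + 4.62*s^2 + 0.5*s + 5.88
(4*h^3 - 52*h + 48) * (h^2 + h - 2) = 4*h^5 + 4*h^4 - 60*h^3 - 4*h^2 + 152*h - 96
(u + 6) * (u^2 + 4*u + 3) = u^3 + 10*u^2 + 27*u + 18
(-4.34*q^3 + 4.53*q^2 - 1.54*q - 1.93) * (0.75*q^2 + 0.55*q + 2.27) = -3.255*q^5 + 1.0105*q^4 - 8.5153*q^3 + 7.9886*q^2 - 4.5573*q - 4.3811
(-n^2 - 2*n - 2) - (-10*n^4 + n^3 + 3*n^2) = 10*n^4 - n^3 - 4*n^2 - 2*n - 2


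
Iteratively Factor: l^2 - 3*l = (l)*(l - 3)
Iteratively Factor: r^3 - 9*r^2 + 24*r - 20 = (r - 5)*(r^2 - 4*r + 4) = (r - 5)*(r - 2)*(r - 2)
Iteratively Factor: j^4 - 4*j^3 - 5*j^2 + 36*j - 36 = (j - 2)*(j^3 - 2*j^2 - 9*j + 18) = (j - 2)*(j + 3)*(j^2 - 5*j + 6) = (j - 2)^2*(j + 3)*(j - 3)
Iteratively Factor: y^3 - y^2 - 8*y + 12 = (y + 3)*(y^2 - 4*y + 4) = (y - 2)*(y + 3)*(y - 2)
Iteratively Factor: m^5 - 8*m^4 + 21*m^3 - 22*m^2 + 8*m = (m)*(m^4 - 8*m^3 + 21*m^2 - 22*m + 8) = m*(m - 2)*(m^3 - 6*m^2 + 9*m - 4) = m*(m - 2)*(m - 1)*(m^2 - 5*m + 4) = m*(m - 4)*(m - 2)*(m - 1)*(m - 1)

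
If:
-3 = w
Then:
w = -3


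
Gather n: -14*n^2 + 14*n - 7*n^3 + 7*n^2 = -7*n^3 - 7*n^2 + 14*n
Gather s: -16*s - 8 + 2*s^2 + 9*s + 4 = 2*s^2 - 7*s - 4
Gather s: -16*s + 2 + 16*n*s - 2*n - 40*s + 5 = -2*n + s*(16*n - 56) + 7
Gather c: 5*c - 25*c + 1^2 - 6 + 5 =-20*c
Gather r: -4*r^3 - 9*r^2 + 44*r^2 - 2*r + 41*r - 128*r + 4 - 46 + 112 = -4*r^3 + 35*r^2 - 89*r + 70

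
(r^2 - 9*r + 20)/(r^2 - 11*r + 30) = (r - 4)/(r - 6)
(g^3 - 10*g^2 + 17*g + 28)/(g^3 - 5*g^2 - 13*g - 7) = (g - 4)/(g + 1)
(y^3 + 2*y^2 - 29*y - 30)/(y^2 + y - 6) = (y^3 + 2*y^2 - 29*y - 30)/(y^2 + y - 6)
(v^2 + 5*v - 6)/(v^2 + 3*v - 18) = (v - 1)/(v - 3)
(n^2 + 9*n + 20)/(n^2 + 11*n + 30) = (n + 4)/(n + 6)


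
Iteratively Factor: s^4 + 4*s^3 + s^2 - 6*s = (s)*(s^3 + 4*s^2 + s - 6) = s*(s - 1)*(s^2 + 5*s + 6) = s*(s - 1)*(s + 3)*(s + 2)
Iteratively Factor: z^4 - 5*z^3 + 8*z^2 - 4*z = (z - 2)*(z^3 - 3*z^2 + 2*z) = (z - 2)*(z - 1)*(z^2 - 2*z) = (z - 2)^2*(z - 1)*(z)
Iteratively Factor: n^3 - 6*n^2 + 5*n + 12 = (n - 4)*(n^2 - 2*n - 3) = (n - 4)*(n - 3)*(n + 1)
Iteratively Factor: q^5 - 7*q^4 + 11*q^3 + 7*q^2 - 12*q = (q + 1)*(q^4 - 8*q^3 + 19*q^2 - 12*q) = (q - 3)*(q + 1)*(q^3 - 5*q^2 + 4*q) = (q - 3)*(q - 1)*(q + 1)*(q^2 - 4*q) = (q - 4)*(q - 3)*(q - 1)*(q + 1)*(q)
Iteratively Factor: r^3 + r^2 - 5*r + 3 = (r + 3)*(r^2 - 2*r + 1) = (r - 1)*(r + 3)*(r - 1)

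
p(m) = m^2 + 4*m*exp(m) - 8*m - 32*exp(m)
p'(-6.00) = -20.13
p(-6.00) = 83.86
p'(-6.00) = -20.13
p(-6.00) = 83.86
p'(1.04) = -73.37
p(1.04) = -86.00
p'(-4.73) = -17.87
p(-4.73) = 59.76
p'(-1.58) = -18.23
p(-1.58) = 7.24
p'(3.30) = -402.67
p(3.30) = -525.23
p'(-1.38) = -19.19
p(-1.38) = 3.51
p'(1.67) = -117.92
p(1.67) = -145.08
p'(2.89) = -298.03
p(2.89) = -382.55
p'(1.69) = -119.73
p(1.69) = -147.45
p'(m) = 4*m*exp(m) + 2*m - 28*exp(m) - 8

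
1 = 1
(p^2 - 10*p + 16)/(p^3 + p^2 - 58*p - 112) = (p - 2)/(p^2 + 9*p + 14)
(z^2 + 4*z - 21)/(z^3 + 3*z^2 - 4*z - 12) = (z^2 + 4*z - 21)/(z^3 + 3*z^2 - 4*z - 12)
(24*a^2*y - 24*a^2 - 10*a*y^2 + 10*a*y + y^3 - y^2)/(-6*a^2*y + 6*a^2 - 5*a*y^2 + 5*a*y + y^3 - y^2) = (-4*a + y)/(a + y)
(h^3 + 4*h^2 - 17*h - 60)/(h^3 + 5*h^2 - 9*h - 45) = (h - 4)/(h - 3)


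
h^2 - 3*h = h*(h - 3)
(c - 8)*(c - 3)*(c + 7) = c^3 - 4*c^2 - 53*c + 168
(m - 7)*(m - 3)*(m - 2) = m^3 - 12*m^2 + 41*m - 42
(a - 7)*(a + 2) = a^2 - 5*a - 14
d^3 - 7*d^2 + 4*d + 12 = (d - 6)*(d - 2)*(d + 1)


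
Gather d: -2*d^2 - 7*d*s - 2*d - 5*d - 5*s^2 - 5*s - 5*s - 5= -2*d^2 + d*(-7*s - 7) - 5*s^2 - 10*s - 5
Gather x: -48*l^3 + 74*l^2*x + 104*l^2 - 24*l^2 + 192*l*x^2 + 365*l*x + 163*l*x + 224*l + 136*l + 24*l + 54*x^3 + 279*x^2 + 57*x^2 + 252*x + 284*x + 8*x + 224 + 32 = -48*l^3 + 80*l^2 + 384*l + 54*x^3 + x^2*(192*l + 336) + x*(74*l^2 + 528*l + 544) + 256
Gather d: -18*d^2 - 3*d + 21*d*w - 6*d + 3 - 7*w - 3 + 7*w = -18*d^2 + d*(21*w - 9)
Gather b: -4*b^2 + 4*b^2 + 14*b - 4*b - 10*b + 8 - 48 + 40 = 0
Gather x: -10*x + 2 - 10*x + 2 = 4 - 20*x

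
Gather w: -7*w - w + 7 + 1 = 8 - 8*w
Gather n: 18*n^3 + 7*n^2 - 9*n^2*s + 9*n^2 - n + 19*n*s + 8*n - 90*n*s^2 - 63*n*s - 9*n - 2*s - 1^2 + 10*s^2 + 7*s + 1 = 18*n^3 + n^2*(16 - 9*s) + n*(-90*s^2 - 44*s - 2) + 10*s^2 + 5*s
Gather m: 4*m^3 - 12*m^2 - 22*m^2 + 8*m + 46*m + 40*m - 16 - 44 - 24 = 4*m^3 - 34*m^2 + 94*m - 84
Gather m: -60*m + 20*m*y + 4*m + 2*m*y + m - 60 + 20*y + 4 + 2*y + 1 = m*(22*y - 55) + 22*y - 55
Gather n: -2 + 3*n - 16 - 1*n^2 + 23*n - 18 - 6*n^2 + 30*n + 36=-7*n^2 + 56*n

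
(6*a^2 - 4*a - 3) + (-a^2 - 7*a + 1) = 5*a^2 - 11*a - 2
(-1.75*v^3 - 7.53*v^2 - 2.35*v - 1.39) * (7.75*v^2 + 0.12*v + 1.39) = -13.5625*v^5 - 58.5675*v^4 - 21.5486*v^3 - 21.5212*v^2 - 3.4333*v - 1.9321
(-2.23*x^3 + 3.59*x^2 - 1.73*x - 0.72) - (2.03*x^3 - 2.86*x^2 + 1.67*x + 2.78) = -4.26*x^3 + 6.45*x^2 - 3.4*x - 3.5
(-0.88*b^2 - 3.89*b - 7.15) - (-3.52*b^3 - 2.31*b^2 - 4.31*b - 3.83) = 3.52*b^3 + 1.43*b^2 + 0.419999999999999*b - 3.32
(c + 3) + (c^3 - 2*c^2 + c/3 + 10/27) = c^3 - 2*c^2 + 4*c/3 + 91/27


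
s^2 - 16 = (s - 4)*(s + 4)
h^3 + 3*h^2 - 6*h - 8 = (h - 2)*(h + 1)*(h + 4)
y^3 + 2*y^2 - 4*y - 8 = (y - 2)*(y + 2)^2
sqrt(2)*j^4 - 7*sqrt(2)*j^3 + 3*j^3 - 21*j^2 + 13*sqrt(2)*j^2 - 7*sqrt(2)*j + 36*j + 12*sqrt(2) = (j - 4)*(j - 3)*(j + sqrt(2))*(sqrt(2)*j + 1)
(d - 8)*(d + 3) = d^2 - 5*d - 24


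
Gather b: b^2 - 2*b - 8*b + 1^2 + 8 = b^2 - 10*b + 9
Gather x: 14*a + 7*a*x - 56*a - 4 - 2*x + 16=-42*a + x*(7*a - 2) + 12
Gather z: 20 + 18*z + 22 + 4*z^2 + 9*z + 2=4*z^2 + 27*z + 44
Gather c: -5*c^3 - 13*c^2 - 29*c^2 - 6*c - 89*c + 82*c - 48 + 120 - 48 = -5*c^3 - 42*c^2 - 13*c + 24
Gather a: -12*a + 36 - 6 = 30 - 12*a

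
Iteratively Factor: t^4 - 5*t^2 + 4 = (t + 2)*(t^3 - 2*t^2 - t + 2) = (t - 2)*(t + 2)*(t^2 - 1) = (t - 2)*(t - 1)*(t + 2)*(t + 1)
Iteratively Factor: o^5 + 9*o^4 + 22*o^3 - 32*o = (o)*(o^4 + 9*o^3 + 22*o^2 - 32) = o*(o + 4)*(o^3 + 5*o^2 + 2*o - 8) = o*(o + 4)^2*(o^2 + o - 2) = o*(o + 2)*(o + 4)^2*(o - 1)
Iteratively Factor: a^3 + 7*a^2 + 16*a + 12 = (a + 2)*(a^2 + 5*a + 6) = (a + 2)*(a + 3)*(a + 2)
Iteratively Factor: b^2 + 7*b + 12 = (b + 4)*(b + 3)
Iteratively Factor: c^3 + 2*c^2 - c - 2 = (c - 1)*(c^2 + 3*c + 2) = (c - 1)*(c + 2)*(c + 1)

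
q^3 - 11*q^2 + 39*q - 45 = (q - 5)*(q - 3)^2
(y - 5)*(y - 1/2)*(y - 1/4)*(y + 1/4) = y^4 - 11*y^3/2 + 39*y^2/16 + 11*y/32 - 5/32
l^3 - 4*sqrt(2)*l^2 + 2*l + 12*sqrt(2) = (l - 3*sqrt(2))*(l - 2*sqrt(2))*(l + sqrt(2))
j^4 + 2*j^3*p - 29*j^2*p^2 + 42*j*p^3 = j*(j - 3*p)*(j - 2*p)*(j + 7*p)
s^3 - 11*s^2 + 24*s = s*(s - 8)*(s - 3)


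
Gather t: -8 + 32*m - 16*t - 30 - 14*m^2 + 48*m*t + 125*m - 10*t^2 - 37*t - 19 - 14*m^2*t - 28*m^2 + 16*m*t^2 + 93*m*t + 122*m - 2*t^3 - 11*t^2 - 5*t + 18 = -42*m^2 + 279*m - 2*t^3 + t^2*(16*m - 21) + t*(-14*m^2 + 141*m - 58) - 39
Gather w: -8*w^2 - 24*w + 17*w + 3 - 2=-8*w^2 - 7*w + 1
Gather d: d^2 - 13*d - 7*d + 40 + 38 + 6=d^2 - 20*d + 84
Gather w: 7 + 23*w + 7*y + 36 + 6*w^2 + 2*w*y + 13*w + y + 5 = 6*w^2 + w*(2*y + 36) + 8*y + 48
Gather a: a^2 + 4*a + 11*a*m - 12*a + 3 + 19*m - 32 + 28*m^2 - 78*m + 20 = a^2 + a*(11*m - 8) + 28*m^2 - 59*m - 9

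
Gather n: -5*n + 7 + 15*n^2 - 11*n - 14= 15*n^2 - 16*n - 7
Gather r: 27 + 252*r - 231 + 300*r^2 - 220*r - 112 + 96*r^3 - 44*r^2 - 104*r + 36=96*r^3 + 256*r^2 - 72*r - 280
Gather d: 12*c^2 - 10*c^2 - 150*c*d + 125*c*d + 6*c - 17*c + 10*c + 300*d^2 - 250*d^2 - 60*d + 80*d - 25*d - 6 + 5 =2*c^2 - c + 50*d^2 + d*(-25*c - 5) - 1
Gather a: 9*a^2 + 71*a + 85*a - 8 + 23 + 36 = 9*a^2 + 156*a + 51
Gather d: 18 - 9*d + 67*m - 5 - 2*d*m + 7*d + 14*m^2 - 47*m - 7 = d*(-2*m - 2) + 14*m^2 + 20*m + 6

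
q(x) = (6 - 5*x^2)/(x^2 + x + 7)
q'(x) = -10*x/(x^2 + x + 7) + (6 - 5*x^2)*(-2*x - 1)/(x^2 + x + 7)^2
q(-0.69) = 0.53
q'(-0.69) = 1.05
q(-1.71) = -1.05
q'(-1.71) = 1.77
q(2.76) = -1.85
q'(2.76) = -0.90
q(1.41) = -0.38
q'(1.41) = -1.22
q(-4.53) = -4.20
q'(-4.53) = 0.50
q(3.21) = -2.22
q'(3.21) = -0.76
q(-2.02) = -1.59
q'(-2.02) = 1.70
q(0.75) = 0.38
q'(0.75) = -1.02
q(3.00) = -2.05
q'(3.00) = -0.82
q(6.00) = -3.55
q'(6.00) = -0.28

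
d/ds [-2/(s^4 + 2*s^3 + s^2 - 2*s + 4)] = 4*(2*s^3 + 3*s^2 + s - 1)/(s^4 + 2*s^3 + s^2 - 2*s + 4)^2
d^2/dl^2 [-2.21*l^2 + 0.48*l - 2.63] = -4.42000000000000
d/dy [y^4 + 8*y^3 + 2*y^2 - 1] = 4*y*(y^2 + 6*y + 1)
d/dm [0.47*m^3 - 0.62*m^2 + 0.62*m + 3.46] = 1.41*m^2 - 1.24*m + 0.62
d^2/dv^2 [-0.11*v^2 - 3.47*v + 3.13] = -0.220000000000000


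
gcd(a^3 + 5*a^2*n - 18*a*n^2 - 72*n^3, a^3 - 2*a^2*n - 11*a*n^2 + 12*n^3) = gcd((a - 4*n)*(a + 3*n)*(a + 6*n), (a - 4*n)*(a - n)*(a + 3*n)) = a^2 - a*n - 12*n^2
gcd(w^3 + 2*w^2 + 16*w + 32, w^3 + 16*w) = w^2 + 16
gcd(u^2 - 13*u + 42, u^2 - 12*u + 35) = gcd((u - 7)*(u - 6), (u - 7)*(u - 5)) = u - 7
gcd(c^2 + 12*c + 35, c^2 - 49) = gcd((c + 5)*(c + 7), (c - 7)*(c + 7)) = c + 7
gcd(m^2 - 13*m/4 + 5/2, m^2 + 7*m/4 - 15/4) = m - 5/4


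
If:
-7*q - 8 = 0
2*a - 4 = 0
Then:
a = 2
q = -8/7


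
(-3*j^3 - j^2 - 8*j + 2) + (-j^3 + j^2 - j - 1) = -4*j^3 - 9*j + 1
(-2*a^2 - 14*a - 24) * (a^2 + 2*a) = -2*a^4 - 18*a^3 - 52*a^2 - 48*a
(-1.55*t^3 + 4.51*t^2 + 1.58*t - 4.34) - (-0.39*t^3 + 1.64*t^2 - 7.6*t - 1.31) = -1.16*t^3 + 2.87*t^2 + 9.18*t - 3.03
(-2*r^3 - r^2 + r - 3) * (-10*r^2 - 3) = 20*r^5 + 10*r^4 - 4*r^3 + 33*r^2 - 3*r + 9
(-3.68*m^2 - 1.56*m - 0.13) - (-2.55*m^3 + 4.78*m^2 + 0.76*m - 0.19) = 2.55*m^3 - 8.46*m^2 - 2.32*m + 0.06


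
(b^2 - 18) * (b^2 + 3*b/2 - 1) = b^4 + 3*b^3/2 - 19*b^2 - 27*b + 18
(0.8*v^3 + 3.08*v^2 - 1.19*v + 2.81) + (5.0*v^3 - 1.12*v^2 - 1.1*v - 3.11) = 5.8*v^3 + 1.96*v^2 - 2.29*v - 0.3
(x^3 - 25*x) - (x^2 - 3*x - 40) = x^3 - x^2 - 22*x + 40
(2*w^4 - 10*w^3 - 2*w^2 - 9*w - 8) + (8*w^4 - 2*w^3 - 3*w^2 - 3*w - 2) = 10*w^4 - 12*w^3 - 5*w^2 - 12*w - 10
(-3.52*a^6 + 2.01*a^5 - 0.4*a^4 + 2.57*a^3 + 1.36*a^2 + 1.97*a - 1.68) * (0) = 0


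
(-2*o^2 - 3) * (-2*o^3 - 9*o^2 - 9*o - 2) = 4*o^5 + 18*o^4 + 24*o^3 + 31*o^2 + 27*o + 6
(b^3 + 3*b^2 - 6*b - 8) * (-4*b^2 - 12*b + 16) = -4*b^5 - 24*b^4 + 4*b^3 + 152*b^2 - 128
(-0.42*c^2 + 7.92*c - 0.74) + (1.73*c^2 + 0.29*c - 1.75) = 1.31*c^2 + 8.21*c - 2.49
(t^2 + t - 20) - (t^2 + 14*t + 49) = -13*t - 69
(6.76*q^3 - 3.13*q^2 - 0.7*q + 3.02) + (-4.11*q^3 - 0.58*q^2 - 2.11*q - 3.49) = 2.65*q^3 - 3.71*q^2 - 2.81*q - 0.47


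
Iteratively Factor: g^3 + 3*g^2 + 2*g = (g + 2)*(g^2 + g) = (g + 1)*(g + 2)*(g)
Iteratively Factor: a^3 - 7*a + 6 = (a + 3)*(a^2 - 3*a + 2) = (a - 1)*(a + 3)*(a - 2)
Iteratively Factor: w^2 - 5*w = (w - 5)*(w)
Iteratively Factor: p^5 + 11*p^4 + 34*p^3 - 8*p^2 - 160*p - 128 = (p - 2)*(p^4 + 13*p^3 + 60*p^2 + 112*p + 64) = (p - 2)*(p + 4)*(p^3 + 9*p^2 + 24*p + 16) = (p - 2)*(p + 4)^2*(p^2 + 5*p + 4) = (p - 2)*(p + 1)*(p + 4)^2*(p + 4)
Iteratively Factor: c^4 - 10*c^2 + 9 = (c + 3)*(c^3 - 3*c^2 - c + 3) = (c + 1)*(c + 3)*(c^2 - 4*c + 3) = (c - 3)*(c + 1)*(c + 3)*(c - 1)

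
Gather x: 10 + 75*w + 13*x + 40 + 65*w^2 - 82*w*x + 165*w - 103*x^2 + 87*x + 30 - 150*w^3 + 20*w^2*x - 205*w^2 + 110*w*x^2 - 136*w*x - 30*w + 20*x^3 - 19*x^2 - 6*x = -150*w^3 - 140*w^2 + 210*w + 20*x^3 + x^2*(110*w - 122) + x*(20*w^2 - 218*w + 94) + 80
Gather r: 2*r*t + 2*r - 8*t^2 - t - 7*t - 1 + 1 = r*(2*t + 2) - 8*t^2 - 8*t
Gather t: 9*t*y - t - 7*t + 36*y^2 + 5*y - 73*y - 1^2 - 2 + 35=t*(9*y - 8) + 36*y^2 - 68*y + 32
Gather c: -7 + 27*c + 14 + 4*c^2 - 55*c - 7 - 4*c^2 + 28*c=0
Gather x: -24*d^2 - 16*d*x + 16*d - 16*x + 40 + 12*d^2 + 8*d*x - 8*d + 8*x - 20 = -12*d^2 + 8*d + x*(-8*d - 8) + 20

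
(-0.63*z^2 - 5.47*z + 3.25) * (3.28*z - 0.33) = -2.0664*z^3 - 17.7337*z^2 + 12.4651*z - 1.0725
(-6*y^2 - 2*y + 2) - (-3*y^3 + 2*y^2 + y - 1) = 3*y^3 - 8*y^2 - 3*y + 3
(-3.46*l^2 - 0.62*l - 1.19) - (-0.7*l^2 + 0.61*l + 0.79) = -2.76*l^2 - 1.23*l - 1.98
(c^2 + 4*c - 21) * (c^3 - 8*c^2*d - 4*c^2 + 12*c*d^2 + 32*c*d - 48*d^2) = c^5 - 8*c^4*d + 12*c^3*d^2 - 37*c^3 + 296*c^2*d + 84*c^2 - 444*c*d^2 - 672*c*d + 1008*d^2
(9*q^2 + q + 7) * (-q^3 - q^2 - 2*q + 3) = -9*q^5 - 10*q^4 - 26*q^3 + 18*q^2 - 11*q + 21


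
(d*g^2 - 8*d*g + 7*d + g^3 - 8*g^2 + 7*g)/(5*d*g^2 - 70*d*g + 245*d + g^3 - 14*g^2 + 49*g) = (d*g - d + g^2 - g)/(5*d*g - 35*d + g^2 - 7*g)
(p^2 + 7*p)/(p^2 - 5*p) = (p + 7)/(p - 5)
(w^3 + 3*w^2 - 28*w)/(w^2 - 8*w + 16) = w*(w + 7)/(w - 4)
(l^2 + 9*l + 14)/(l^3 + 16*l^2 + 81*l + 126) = (l + 2)/(l^2 + 9*l + 18)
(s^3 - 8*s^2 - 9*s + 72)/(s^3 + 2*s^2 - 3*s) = (s^2 - 11*s + 24)/(s*(s - 1))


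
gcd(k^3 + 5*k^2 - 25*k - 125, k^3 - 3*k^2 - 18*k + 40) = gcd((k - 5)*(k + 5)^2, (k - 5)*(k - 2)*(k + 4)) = k - 5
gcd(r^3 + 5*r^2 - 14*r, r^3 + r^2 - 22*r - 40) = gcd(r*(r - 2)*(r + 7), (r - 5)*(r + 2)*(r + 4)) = 1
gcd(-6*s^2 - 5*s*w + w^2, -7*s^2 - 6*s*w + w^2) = s + w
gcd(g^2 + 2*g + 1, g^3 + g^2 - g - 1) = g^2 + 2*g + 1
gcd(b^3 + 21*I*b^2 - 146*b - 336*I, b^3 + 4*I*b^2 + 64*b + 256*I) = b + 8*I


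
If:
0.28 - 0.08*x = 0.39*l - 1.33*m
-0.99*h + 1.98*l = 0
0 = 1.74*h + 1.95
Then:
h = -1.12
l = -0.56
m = 0.0601503759398496*x - 0.374837956961369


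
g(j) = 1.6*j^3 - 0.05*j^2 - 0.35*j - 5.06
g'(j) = 4.8*j^2 - 0.1*j - 0.35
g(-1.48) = -9.84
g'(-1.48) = 10.31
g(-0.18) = -5.01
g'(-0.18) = -0.18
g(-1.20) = -7.48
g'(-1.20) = 6.68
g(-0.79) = -5.60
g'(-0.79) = 2.72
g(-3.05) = -49.85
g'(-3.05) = 44.61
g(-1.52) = -10.26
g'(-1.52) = 10.89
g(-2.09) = -19.15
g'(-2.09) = 20.83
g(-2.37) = -25.81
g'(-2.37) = 26.85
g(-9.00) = -1172.36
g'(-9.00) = 389.35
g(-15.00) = -5411.06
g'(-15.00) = 1081.15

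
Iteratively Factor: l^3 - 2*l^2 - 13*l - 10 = (l - 5)*(l^2 + 3*l + 2) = (l - 5)*(l + 2)*(l + 1)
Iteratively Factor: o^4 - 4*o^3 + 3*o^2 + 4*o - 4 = (o - 1)*(o^3 - 3*o^2 + 4) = (o - 2)*(o - 1)*(o^2 - o - 2) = (o - 2)*(o - 1)*(o + 1)*(o - 2)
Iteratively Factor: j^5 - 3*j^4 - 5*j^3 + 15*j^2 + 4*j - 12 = (j - 1)*(j^4 - 2*j^3 - 7*j^2 + 8*j + 12) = (j - 2)*(j - 1)*(j^3 - 7*j - 6) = (j - 2)*(j - 1)*(j + 1)*(j^2 - j - 6) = (j - 3)*(j - 2)*(j - 1)*(j + 1)*(j + 2)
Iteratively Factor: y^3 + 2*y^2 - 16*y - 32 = (y - 4)*(y^2 + 6*y + 8) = (y - 4)*(y + 2)*(y + 4)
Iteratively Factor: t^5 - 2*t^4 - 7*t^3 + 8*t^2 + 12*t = (t + 2)*(t^4 - 4*t^3 + t^2 + 6*t) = t*(t + 2)*(t^3 - 4*t^2 + t + 6) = t*(t - 2)*(t + 2)*(t^2 - 2*t - 3) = t*(t - 2)*(t + 1)*(t + 2)*(t - 3)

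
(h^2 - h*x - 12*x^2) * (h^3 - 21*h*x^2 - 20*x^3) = h^5 - h^4*x - 33*h^3*x^2 + h^2*x^3 + 272*h*x^4 + 240*x^5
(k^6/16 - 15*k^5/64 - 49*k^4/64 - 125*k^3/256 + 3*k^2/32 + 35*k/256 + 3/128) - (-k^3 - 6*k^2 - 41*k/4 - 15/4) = k^6/16 - 15*k^5/64 - 49*k^4/64 + 131*k^3/256 + 195*k^2/32 + 2659*k/256 + 483/128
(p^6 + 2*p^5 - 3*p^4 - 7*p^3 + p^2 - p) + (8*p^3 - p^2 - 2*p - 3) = p^6 + 2*p^5 - 3*p^4 + p^3 - 3*p - 3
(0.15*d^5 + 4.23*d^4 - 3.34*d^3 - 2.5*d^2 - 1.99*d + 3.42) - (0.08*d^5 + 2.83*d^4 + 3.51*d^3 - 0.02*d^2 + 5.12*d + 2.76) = 0.07*d^5 + 1.4*d^4 - 6.85*d^3 - 2.48*d^2 - 7.11*d + 0.66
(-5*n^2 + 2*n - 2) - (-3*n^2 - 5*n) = -2*n^2 + 7*n - 2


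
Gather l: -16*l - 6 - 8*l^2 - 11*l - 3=-8*l^2 - 27*l - 9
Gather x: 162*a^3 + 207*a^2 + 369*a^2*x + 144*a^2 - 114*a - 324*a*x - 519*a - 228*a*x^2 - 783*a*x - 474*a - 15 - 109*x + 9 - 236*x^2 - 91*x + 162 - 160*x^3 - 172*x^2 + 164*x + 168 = 162*a^3 + 351*a^2 - 1107*a - 160*x^3 + x^2*(-228*a - 408) + x*(369*a^2 - 1107*a - 36) + 324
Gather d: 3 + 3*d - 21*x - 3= 3*d - 21*x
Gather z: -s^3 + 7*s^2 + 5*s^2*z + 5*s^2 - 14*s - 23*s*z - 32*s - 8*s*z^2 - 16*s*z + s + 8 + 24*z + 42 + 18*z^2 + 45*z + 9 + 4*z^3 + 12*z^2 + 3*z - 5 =-s^3 + 12*s^2 - 45*s + 4*z^3 + z^2*(30 - 8*s) + z*(5*s^2 - 39*s + 72) + 54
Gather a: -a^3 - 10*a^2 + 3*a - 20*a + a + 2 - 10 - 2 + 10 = -a^3 - 10*a^2 - 16*a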